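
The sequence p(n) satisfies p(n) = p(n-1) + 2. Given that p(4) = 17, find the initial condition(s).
p(4) = p(0) + 4·2, so p(0) = 17 - 8 = 9.

p(0) = 9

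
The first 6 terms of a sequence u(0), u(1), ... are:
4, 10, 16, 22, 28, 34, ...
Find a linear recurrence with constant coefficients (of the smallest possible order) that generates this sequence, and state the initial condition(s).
Look for the lowest-order linear relation among consecutive terms.
Observation: consecutive differences are constant (= 6).
Check at n=2: 1·10 + 6 = 16. ✓

u(n) = u(n-1) + 6, u(0) = 4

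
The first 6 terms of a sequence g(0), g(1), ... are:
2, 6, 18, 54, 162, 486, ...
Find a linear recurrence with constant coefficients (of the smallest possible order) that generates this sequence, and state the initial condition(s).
Look for the lowest-order linear relation among consecutive terms.
Observation: each term is 3× the previous.
Check at n=2: 3·6 = 18. ✓

g(n) = 3 × g(n-1), g(0) = 2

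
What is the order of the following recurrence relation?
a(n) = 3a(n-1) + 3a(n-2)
The order is the largest lag k for which a(n-k) appears. Here the deepest term is a(n-2), so the order is 2.

Order 2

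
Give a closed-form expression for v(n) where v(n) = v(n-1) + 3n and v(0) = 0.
Recurrence: v(n) = v(n-1) + 3n, initial: v(0) = 0.
Telescoping: v(n) = v(0) + 3·Σᵢ₌₁ⁿ i = 0 + 3·n(n+1)/2.

v(n) = 3·n(n+1)/2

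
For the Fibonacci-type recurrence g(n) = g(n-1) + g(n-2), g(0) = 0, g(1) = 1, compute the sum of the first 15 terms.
Computing the sequence terms: 0, 1, 1, 2, 3, 5, 8, 13, 21, 34, 55, 89, 144, 233, 377
Adding these values together:

986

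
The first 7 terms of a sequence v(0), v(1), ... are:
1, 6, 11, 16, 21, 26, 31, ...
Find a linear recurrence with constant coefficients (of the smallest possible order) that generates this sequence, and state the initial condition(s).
Look for the lowest-order linear relation among consecutive terms.
Observation: consecutive differences are constant (= 5).
Check at n=2: 1·6 + 5 = 11. ✓

v(n) = v(n-1) + 5, v(0) = 1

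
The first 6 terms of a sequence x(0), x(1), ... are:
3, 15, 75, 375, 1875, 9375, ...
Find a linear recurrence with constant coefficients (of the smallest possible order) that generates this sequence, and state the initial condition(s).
Look for the lowest-order linear relation among consecutive terms.
Observation: each term is 5× the previous.
Check at n=2: 5·15 = 75. ✓

x(n) = 5 × x(n-1), x(0) = 3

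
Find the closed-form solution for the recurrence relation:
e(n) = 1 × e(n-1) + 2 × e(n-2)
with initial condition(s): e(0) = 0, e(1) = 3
Recurrence: e(n) = 1 × e(n-1) + 2 × e(n-2), initial: e(0) = 0, e(1) = 3.
Characteristic equation: r² - 1r - 2 = 0, which factors as (r - 2)(r + 1) = 0, so r = 2, -1. General solution e(n) = A·2ⁿ + B·(-1)ⁿ. From e(0) = 0: A + B = 0. From e(1) = 3: 2A - 1B = 3. Solving gives A = 1, B = -1.

e(n) = 2ⁿ - (-1)ⁿ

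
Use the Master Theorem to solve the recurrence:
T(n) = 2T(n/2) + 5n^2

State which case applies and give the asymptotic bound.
Master Theorem template: T(n) = a·T(n/b) + f(n).
Here: a=2, b=2, f(n)=5n^2
Compute log_b(a) = log_2(2) = 1.
f(n) = 5n^2 = Ω(n^(1+ε)) with ε = 1, and the regularity condition holds (a·f(n/b) = (a/b^2)·f(n) with a/b^2 = 2^-1 < 1). Case 3: T(n) = Θ(f(n)) = Θ(n^2).

Case 3: T(n) = Θ(n^2)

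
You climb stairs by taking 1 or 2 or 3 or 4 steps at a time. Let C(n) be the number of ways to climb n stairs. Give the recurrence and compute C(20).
Condition on the size of the last step (1 to 4): before it there were n-1, …, n-4 stairs climbed, and these cases are disjoint, so C(n) = C(n-1) + C(n-2) + C(n-3) + C(n-4) (order-4 linear recurrence).
Initial conditions by direct count (compositions of i into parts ≤ 4): C(1) = 1; C(2) = 2; C(3) = 4; C(4) = 8.
Iterating the recurrence: C(5) = 15, C(6) = 29, C(7) = 56, C(8) = 108, C(9) = 208, C(10) = 401, C(11) = 773, C(12) = 1490, C(13) = 2872, C(14) = 5536, C(15) = 10671, C(16) = 20569, C(17) = 39648, C(18) = 76424, C(19) = 147312, C(20) = 283953.

C(n) = C(n-1) + C(n-2) + C(n-3) + C(n-4), C(1) = 1, C(2) = 2, C(3) = 4, C(4) = 8; C(20) = 283953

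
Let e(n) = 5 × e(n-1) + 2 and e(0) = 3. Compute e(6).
Computing step by step:
e(0) = 3
e(1) = 5 × 3 + 2 = 17
e(2) = 5 × 17 + 2 = 87
e(3) = 5 × 87 + 2 = 437
e(4) = 5 × 437 + 2 = 2187
e(5) = 5 × 2187 + 2 = 10937
e(6) = 5 × 10937 + 2 = 54687

54687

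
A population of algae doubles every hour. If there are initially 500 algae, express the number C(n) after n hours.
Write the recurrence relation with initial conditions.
Each hour multiplies the count by 2, so the count after n hours depends only on the count after n-1 hours: C(n) = 2 × C(n-1). The starting count gives C(0) = 500.
Unrolling n times gives the closed form C(n) = 500 × 2ⁿ.

C(n) = 2 × C(n-1), C(0) = 500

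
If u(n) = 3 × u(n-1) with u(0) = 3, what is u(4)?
Computing step by step:
u(0) = 3
u(1) = 3 × 3 = 9
u(2) = 3 × 9 = 27
u(3) = 3 × 27 = 81
u(4) = 3 × 81 = 243

243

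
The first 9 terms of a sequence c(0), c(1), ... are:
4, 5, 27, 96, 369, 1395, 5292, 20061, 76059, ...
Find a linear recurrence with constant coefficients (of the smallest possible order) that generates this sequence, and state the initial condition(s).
Look for the lowest-order linear relation among consecutive terms.
Observation: c(n) - 3·c(n-1) - (3)·c(n-2) = 0 holds for the shown terms, and no order-1 relation c(n) = α·c(n-1) + β fits.
Check at n=3: 3·27 + (3)·5 = 96. ✓

c(n) = 3c(n-1) + 3c(n-2), c(0) = 4, c(1) = 5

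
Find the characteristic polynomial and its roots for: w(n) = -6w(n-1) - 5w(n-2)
Substitute w(n) = rⁿ and divide through by rⁿ⁻²: r² + 6r + 5 = 0
Factor: (r + 1)(r + 5) = 0, so r = -1, -5.
General solution: w(n) = A·(-1)ⁿ + B·(-5)ⁿ

Characteristic: r² + 6r + 5 = 0, Roots: r = -1, -5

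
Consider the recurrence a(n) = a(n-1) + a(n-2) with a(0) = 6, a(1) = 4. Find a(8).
Computing the sequence terms:
6, 4, 10, 14, 24, 38, 62, 100, 162

162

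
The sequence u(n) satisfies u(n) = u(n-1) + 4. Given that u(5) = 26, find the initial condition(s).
u(5) = u(0) + 5·4, so u(0) = 26 - 20 = 6.

u(0) = 6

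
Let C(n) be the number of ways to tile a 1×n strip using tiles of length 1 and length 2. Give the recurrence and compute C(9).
Condition on the last tile: it has length 1 (leaving a 1×(n-1) strip) or length 2 (leaving a 1×(n-2) strip), so C(n) = C(n-1) + C(n-2) (order-2 linear recurrence).
For 0 ≤ i < 2 only unit tiles fit, so C(i) = 1.
Iterating the recurrence: C(2) = 2, C(3) = 3, C(4) = 5, C(5) = 8, C(6) = 13, C(7) = 21, C(8) = 34, C(9) = 55.

C(n) = C(n-1) + C(n-2), with C(i) = 1 for 0 ≤ i < 2; C(9) = 55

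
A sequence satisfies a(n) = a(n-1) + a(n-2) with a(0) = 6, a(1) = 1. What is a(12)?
Computing the sequence terms:
6, 1, 7, 8, 15, 23, 38, 61, 99, 160, 259, 419, 678

678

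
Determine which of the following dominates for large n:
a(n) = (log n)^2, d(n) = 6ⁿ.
Comparing growth rates:
Growth-rate hierarchy: log n ≺ any polynomial ≺ any exponential cⁿ (c>1) ≺ n! ≺ nⁿ.
exponential base 6 dominates polylogarithmic (log n)^2 asymptotically.

d(n) grows faster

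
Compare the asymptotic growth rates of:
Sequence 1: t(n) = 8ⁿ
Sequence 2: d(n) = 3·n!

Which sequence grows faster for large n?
Comparing growth rates:
Growth-rate hierarchy: log n ≺ any polynomial ≺ any exponential cⁿ (c>1) ≺ n! ≺ nⁿ.
factorial dominates exponential base 8 asymptotically.

d(n) grows faster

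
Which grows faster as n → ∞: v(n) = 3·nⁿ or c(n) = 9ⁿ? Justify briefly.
Comparing growth rates:
Growth-rate hierarchy: log n ≺ any polynomial ≺ any exponential cⁿ (c>1) ≺ n! ≺ nⁿ.
super-exponential nⁿ dominates exponential base 9 asymptotically.

v(n) grows faster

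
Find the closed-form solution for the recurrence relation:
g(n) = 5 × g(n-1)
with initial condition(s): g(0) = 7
Recurrence: g(n) = 5 × g(n-1), initial: g(0) = 7.
Each term is 5 times the previous, so this is geometric with ratio 5. After n steps: g(n) = g(0)·5ⁿ = 7·5ⁿ.

g(n) = 7·5ⁿ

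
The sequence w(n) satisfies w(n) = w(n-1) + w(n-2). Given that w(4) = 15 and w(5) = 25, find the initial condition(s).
Work backwards using w(k) = w(k+2) - w(k+1):
w(3) = w(5) - w(4) = 25 - 15 = 10
w(2) = w(4) - w(3) = 15 - 10 = 5
w(1) = w(3) - w(2) = 10 - 5 = 5
w(0) = w(2) - w(1) = 5 - 5 = 0

w(0) = 0, w(1) = 5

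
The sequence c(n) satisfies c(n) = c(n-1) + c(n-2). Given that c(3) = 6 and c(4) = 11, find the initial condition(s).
Work backwards using c(k) = c(k+2) - c(k+1):
c(2) = c(4) - c(3) = 11 - 6 = 5
c(1) = c(3) - c(2) = 6 - 5 = 1
c(0) = c(2) - c(1) = 5 - 1 = 4

c(0) = 4, c(1) = 1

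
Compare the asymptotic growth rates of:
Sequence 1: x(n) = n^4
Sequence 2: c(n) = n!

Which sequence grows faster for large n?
Comparing growth rates:
Growth-rate hierarchy: log n ≺ any polynomial ≺ any exponential cⁿ (c>1) ≺ n! ≺ nⁿ.
factorial dominates polynomial degree 4 asymptotically.

c(n) grows faster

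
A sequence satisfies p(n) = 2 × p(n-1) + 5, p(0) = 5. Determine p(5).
Computing step by step:
p(0) = 5
p(1) = 2 × 5 + 5 = 15
p(2) = 2 × 15 + 5 = 35
p(3) = 2 × 35 + 5 = 75
p(4) = 2 × 75 + 5 = 155
p(5) = 2 × 155 + 5 = 315

315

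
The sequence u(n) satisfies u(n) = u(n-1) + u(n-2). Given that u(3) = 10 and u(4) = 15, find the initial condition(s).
Work backwards using u(k) = u(k+2) - u(k+1):
u(2) = u(4) - u(3) = 15 - 10 = 5
u(1) = u(3) - u(2) = 10 - 5 = 5
u(0) = u(2) - u(1) = 5 - 5 = 0

u(0) = 0, u(1) = 5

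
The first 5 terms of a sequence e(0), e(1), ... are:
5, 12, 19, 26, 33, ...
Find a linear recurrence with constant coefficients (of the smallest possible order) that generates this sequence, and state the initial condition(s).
Look for the lowest-order linear relation among consecutive terms.
Observation: consecutive differences are constant (= 7).
Check at n=2: 1·12 + 7 = 19. ✓

e(n) = e(n-1) + 7, e(0) = 5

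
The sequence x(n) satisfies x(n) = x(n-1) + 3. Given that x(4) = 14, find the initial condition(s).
x(4) = x(0) + 4·3, so x(0) = 14 - 12 = 2.

x(0) = 2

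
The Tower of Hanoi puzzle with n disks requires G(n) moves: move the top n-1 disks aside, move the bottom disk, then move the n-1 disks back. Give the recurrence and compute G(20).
Moving n disks = move the top n-1 disks aside (G(n-1) moves) + move the largest disk (1 move) + move the n-1 disks back on top (G(n-1) moves), so G(n) = 2G(n-1) + 1, with G(1) = 1 (a single disk takes one move).
First terms: 1, 3, 7, 15, 31, 63, … — each is one less than a power of 2. Indeed G(n) + 1 = 2(G(n-1) + 1) with G(1) + 1 = 2, so G(n) + 1 = 2ⁿ and G(n) = 2ⁿ - 1.
Hence G(20) = 2^20 - 1 = 1048576 - 1 = 1048575.

G(n) = 2G(n-1) + 1, G(1) = 1; G(20) = 1048575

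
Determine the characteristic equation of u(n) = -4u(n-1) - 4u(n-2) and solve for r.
Substitute u(n) = rⁿ and divide through by rⁿ⁻²: r² + 4r + 4 = 0
Factor: (r + 2)² = 0, so r = -2 (double root).
General solution: u(n) = (A + Bn)·(-2)ⁿ

Characteristic: r² + 4r + 4 = 0, Roots: r = -2 (double root)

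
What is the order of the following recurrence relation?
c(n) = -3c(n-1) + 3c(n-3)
The order is the largest lag k for which c(n-k) appears. Here the deepest term is c(n-3), so the order is 3.

Order 3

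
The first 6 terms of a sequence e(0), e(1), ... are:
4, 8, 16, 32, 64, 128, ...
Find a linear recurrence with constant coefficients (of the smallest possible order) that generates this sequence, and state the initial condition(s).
Look for the lowest-order linear relation among consecutive terms.
Observation: each term is 2× the previous.
Check at n=2: 2·8 = 16. ✓

e(n) = 2 × e(n-1), e(0) = 4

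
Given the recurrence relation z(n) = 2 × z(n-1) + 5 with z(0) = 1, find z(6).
Computing step by step:
z(0) = 1
z(1) = 2 × 1 + 5 = 7
z(2) = 2 × 7 + 5 = 19
z(3) = 2 × 19 + 5 = 43
z(4) = 2 × 43 + 5 = 91
z(5) = 2 × 91 + 5 = 187
z(6) = 2 × 187 + 5 = 379

379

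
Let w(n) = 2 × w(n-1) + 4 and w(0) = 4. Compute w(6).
Computing step by step:
w(0) = 4
w(1) = 2 × 4 + 4 = 12
w(2) = 2 × 12 + 4 = 28
w(3) = 2 × 28 + 4 = 60
w(4) = 2 × 60 + 4 = 124
w(5) = 2 × 124 + 4 = 252
w(6) = 2 × 252 + 4 = 508

508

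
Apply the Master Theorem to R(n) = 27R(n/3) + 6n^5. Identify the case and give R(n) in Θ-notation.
Master Theorem template: R(n) = a·R(n/b) + f(n).
Here: a=27, b=3, f(n)=6n^5
Compute log_b(a) = log_3(27) = 3.
f(n) = 6n^5 = Ω(n^(3+ε)) with ε = 2, and the regularity condition holds (a·f(n/b) = (a/b^5)·f(n) with a/b^5 = 3^-2 < 1). Case 3: R(n) = Θ(f(n)) = Θ(n^5).

Case 3: R(n) = Θ(n^5)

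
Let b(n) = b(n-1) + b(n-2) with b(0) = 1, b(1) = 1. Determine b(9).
Computing the sequence terms:
1, 1, 2, 3, 5, 8, 13, 21, 34, 55

55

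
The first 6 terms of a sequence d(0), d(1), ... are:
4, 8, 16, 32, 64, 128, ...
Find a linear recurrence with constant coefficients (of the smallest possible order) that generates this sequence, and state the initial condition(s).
Look for the lowest-order linear relation among consecutive terms.
Observation: each term is 2× the previous.
Check at n=2: 2·8 = 16. ✓

d(n) = 2 × d(n-1), d(0) = 4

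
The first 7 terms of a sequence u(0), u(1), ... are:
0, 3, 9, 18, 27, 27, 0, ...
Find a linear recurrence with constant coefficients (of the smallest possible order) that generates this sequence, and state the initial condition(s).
Look for the lowest-order linear relation among consecutive terms.
Observation: u(n) - 3·u(n-1) - (-3)·u(n-2) = 0 holds for the shown terms, and no order-1 relation u(n) = α·u(n-1) + β fits.
Check at n=3: 3·9 + (-3)·3 = 18. ✓

u(n) = 3u(n-1) - 3u(n-2), u(0) = 0, u(1) = 3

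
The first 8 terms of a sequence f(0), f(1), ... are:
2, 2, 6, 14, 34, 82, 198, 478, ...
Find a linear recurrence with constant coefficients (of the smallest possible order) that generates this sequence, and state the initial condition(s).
Look for the lowest-order linear relation among consecutive terms.
Observation: f(n) - 2·f(n-1) - (1)·f(n-2) = 0 holds for the shown terms, and no order-1 relation f(n) = α·f(n-1) + β fits.
Check at n=3: 2·6 + (1)·2 = 14. ✓

f(n) = 2f(n-1) + f(n-2), f(0) = 2, f(1) = 2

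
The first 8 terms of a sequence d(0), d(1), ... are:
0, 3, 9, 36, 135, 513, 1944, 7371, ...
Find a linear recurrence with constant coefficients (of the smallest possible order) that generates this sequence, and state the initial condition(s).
Look for the lowest-order linear relation among consecutive terms.
Observation: d(n) - 3·d(n-1) - (3)·d(n-2) = 0 holds for the shown terms, and no order-1 relation d(n) = α·d(n-1) + β fits.
Check at n=3: 3·9 + (3)·3 = 36. ✓

d(n) = 3d(n-1) + 3d(n-2), d(0) = 0, d(1) = 3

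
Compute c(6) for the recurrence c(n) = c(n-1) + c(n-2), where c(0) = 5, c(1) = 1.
Computing the sequence terms:
5, 1, 6, 7, 13, 20, 33

33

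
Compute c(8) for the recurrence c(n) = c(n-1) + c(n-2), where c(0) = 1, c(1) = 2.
Computing the sequence terms:
1, 2, 3, 5, 8, 13, 21, 34, 55

55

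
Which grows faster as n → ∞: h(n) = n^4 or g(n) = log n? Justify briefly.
Comparing growth rates:
Growth-rate hierarchy: log n ≺ any polynomial ≺ any exponential cⁿ (c>1) ≺ n! ≺ nⁿ.
polynomial degree 4 dominates logarithmic asymptotically.

h(n) grows faster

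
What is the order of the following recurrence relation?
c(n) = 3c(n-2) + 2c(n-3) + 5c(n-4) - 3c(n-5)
The order is the largest lag k for which c(n-k) appears. Here the deepest term is c(n-5), so the order is 5.

Order 5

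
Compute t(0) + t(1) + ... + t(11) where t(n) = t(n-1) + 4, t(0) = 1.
Computing the sequence terms: 1, 5, 9, 13, 17, 21, 25, 29, 33, 37, 41, 45
Adding these values together:

276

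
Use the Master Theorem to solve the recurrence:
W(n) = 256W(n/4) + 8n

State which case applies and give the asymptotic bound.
Master Theorem template: W(n) = a·W(n/b) + f(n).
Here: a=256, b=4, f(n)=8n
Compute log_b(a) = log_4(256) = 4.
f(n) = 8n = O(n^(4-ε)) with ε = 3. Case 1: W(n) = Θ(n^log_b(a)) = Θ(n^4).

Case 1: W(n) = Θ(n^4)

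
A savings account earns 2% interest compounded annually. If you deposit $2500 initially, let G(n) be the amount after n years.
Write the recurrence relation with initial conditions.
Each year the balance grows by 2%, i.e. is multiplied by 1 + 2/100 = 1.02, so G(n) = 1.02 × G(n-1). The initial deposit gives G(0) = 2500.
Unrolling gives the closed form G(n) = 2500 × (1.02)ⁿ.

G(n) = 1.02 × G(n-1), G(0) = 2500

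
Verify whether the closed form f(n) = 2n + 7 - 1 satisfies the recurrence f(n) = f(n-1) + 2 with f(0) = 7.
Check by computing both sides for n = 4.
From the recurrence with f(0) = 7:
  f(0) = 7, f(1) = 9, f(2) = 11, f(3) = 13, f(4) = 15
  so the recurrence gives f(4) = 15.
From the proposed closed form f(n) = 2n + 7 - 1:
  f(4) = 14.
The recurrence gives 15 but the closed form gives 14, so the closed form does not satisfy the recurrence.

No, the closed form is incorrect.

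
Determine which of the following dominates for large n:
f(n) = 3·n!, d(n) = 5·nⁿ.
Comparing growth rates:
Growth-rate hierarchy: log n ≺ any polynomial ≺ any exponential cⁿ (c>1) ≺ n! ≺ nⁿ.
super-exponential nⁿ dominates factorial asymptotically.

d(n) grows faster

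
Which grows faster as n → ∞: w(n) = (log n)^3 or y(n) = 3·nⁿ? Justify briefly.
Comparing growth rates:
Growth-rate hierarchy: log n ≺ any polynomial ≺ any exponential cⁿ (c>1) ≺ n! ≺ nⁿ.
super-exponential nⁿ dominates polylogarithmic (log n)^3 asymptotically.

y(n) grows faster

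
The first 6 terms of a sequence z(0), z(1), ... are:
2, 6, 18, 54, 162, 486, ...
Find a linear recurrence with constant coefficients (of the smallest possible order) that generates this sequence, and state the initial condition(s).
Look for the lowest-order linear relation among consecutive terms.
Observation: each term is 3× the previous.
Check at n=2: 3·6 = 18. ✓

z(n) = 3 × z(n-1), z(0) = 2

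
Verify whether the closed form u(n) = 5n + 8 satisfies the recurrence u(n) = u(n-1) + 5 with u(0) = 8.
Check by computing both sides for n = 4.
From the recurrence with u(0) = 8:
  u(0) = 8, u(1) = 13, u(2) = 18, u(3) = 23, u(4) = 28
  so the recurrence gives u(4) = 28.
From the proposed closed form u(n) = 5n + 8:
  u(4) = 28.
Both sides give 28 at n = 4, and the initial condition(s) match, so the closed form is consistent.

Yes, the closed form is correct.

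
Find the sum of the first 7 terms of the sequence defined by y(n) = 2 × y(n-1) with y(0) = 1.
Computing the sequence terms: 1, 2, 4, 8, 16, 32, 64
Adding these values together:

127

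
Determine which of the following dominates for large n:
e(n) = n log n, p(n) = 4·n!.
Comparing growth rates:
Growth-rate hierarchy: log n ≺ any polynomial ≺ any exponential cⁿ (c>1) ≺ n! ≺ nⁿ.
factorial dominates polynomial degree 1 (with log factor) asymptotically.

p(n) grows faster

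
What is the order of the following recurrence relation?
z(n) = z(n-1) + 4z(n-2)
The order is the largest lag k for which z(n-k) appears. Here the deepest term is z(n-2), so the order is 2.

Order 2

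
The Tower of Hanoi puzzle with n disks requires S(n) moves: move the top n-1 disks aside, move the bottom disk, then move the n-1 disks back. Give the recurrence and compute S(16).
Moving n disks = move the top n-1 disks aside (S(n-1) moves) + move the largest disk (1 move) + move the n-1 disks back on top (S(n-1) moves), so S(n) = 2S(n-1) + 1, with S(1) = 1 (a single disk takes one move).
First terms: 1, 3, 7, 15, 31, 63, … — each is one less than a power of 2. Indeed S(n) + 1 = 2(S(n-1) + 1) with S(1) + 1 = 2, so S(n) + 1 = 2ⁿ and S(n) = 2ⁿ - 1.
Hence S(16) = 2^16 - 1 = 65536 - 1 = 65535.

S(n) = 2S(n-1) + 1, S(1) = 1; S(16) = 65535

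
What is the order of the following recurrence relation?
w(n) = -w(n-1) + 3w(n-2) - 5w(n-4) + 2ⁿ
The order is the largest lag k for which w(n-k) appears. Here the deepest term is w(n-4) (the 2ⁿ term is non-homogeneous and does not affect the order), so the order is 4.

Order 4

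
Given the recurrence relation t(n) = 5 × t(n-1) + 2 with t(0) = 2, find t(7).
Computing step by step:
t(0) = 2
t(1) = 5 × 2 + 2 = 12
t(2) = 5 × 12 + 2 = 62
t(3) = 5 × 62 + 2 = 312
t(4) = 5 × 312 + 2 = 1562
t(5) = 5 × 1562 + 2 = 7812
t(6) = 5 × 7812 + 2 = 39062
t(7) = 5 × 39062 + 2 = 195312

195312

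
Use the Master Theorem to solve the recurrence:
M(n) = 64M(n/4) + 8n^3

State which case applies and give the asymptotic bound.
Master Theorem template: M(n) = a·M(n/b) + f(n).
Here: a=64, b=4, f(n)=8n^3
Compute log_b(a) = log_4(64) = 3.
f(n) = 8n^3 = Θ(n^3). Case 2: M(n) = Θ(n^3 log n).

Case 2: M(n) = Θ(n^3 log n)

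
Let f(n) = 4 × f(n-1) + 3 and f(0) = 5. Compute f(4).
Computing step by step:
f(0) = 5
f(1) = 4 × 5 + 3 = 23
f(2) = 4 × 23 + 3 = 95
f(3) = 4 × 95 + 3 = 383
f(4) = 4 × 383 + 3 = 1535

1535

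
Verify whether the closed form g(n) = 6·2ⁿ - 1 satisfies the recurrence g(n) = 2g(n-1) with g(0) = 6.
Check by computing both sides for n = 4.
From the recurrence with g(0) = 6:
  g(0) = 6, g(1) = 12, g(2) = 24, g(3) = 48, g(4) = 96
  so the recurrence gives g(4) = 96.
From the proposed closed form g(n) = 6·2ⁿ - 1:
  g(4) = 95.
The recurrence gives 96 but the closed form gives 95, so the closed form does not satisfy the recurrence.

No, the closed form is incorrect.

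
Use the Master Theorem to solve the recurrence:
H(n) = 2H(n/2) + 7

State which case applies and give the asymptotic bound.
Master Theorem template: H(n) = a·H(n/b) + f(n).
Here: a=2, b=2, f(n)=7
Compute log_b(a) = log_2(2) = 1.
f(n) = 7 = O(n^(1-ε)) with ε = 1. Case 1: H(n) = Θ(n^log_b(a)) = Θ(n).

Case 1: H(n) = Θ(n)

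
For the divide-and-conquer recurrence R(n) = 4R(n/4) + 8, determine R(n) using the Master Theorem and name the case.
Master Theorem template: R(n) = a·R(n/b) + f(n).
Here: a=4, b=4, f(n)=8
Compute log_b(a) = log_4(4) = 1.
f(n) = 8 = O(n^(1-ε)) with ε = 1. Case 1: R(n) = Θ(n^log_b(a)) = Θ(n).

Case 1: R(n) = Θ(n)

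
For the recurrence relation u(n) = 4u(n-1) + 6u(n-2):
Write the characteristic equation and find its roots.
Substitute u(n) = rⁿ and divide through by rⁿ⁻²: r² - 4r - 6 = 0
Discriminant: 4² + 4·6 = 40, not a perfect square, so by the quadratic formula r = (4 ± √40)/2.
General solution: u(n) = A·r₁ⁿ + B·r₂ⁿ where r₁,r₂ = (4 ± √40)/2

Characteristic: r² - 4r - 6 = 0, Roots: r = (4 ± √40)/2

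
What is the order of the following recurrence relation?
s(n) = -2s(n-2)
The order is the largest lag k for which s(n-k) appears. Here the deepest term is s(n-2), so the order is 2.

Order 2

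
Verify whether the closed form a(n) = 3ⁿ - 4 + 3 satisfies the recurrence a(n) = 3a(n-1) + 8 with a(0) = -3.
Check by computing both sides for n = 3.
From the recurrence with a(0) = -3:
  a(0) = -3, a(1) = -1, a(2) = 5, a(3) = 23
  so the recurrence gives a(3) = 23.
From the proposed closed form a(n) = 3ⁿ - 4 + 3:
  a(3) = 26.
The recurrence gives 23 but the closed form gives 26, so the closed form does not satisfy the recurrence.

No, the closed form is incorrect.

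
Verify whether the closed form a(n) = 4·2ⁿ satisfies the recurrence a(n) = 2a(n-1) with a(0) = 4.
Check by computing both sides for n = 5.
From the recurrence with a(0) = 4:
  a(0) = 4, a(1) = 8, a(2) = 16, a(3) = 32, a(4) = 64, a(5) = 128
  so the recurrence gives a(5) = 128.
From the proposed closed form a(n) = 4·2ⁿ:
  a(5) = 128.
Both sides give 128 at n = 5, and the initial condition(s) match, so the closed form is consistent.

Yes, the closed form is correct.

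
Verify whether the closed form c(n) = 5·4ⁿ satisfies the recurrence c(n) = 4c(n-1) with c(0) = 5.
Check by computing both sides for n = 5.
From the recurrence with c(0) = 5:
  c(0) = 5, c(1) = 20, c(2) = 80, c(3) = 320, c(4) = 1280, c(5) = 5120
  so the recurrence gives c(5) = 5120.
From the proposed closed form c(n) = 5·4ⁿ:
  c(5) = 5120.
Both sides give 5120 at n = 5, and the initial condition(s) match, so the closed form is consistent.

Yes, the closed form is correct.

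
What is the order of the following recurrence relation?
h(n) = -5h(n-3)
The order is the largest lag k for which h(n-k) appears. Here the deepest term is h(n-3), so the order is 3.

Order 3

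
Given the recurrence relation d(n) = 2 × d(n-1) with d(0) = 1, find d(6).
Computing step by step:
d(0) = 1
d(1) = 2 × 1 = 2
d(2) = 2 × 2 = 4
d(3) = 2 × 4 = 8
d(4) = 2 × 8 = 16
d(5) = 2 × 16 = 32
d(6) = 2 × 32 = 64

64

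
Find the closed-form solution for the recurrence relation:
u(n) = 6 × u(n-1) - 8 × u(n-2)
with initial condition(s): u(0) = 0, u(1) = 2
Recurrence: u(n) = 6 × u(n-1) - 8 × u(n-2), initial: u(0) = 0, u(1) = 2.
Characteristic equation: r² - 6r + 8 = 0, which factors as (r - 4)(r - 2) = 0, so r = 4, 2. General solution u(n) = A·4ⁿ + B·2ⁿ. From u(0) = 0: A + B = 0. From u(1) = 2: 4A + 2B = 2. Solving gives A = 1, B = -1.

u(n) = 4ⁿ - 2ⁿ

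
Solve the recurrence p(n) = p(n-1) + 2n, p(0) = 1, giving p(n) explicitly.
Recurrence: p(n) = p(n-1) + 2n, initial: p(0) = 1.
Telescoping: p(n) = p(0) + 2·Σᵢ₌₁ⁿ i = 1 + 2·n(n+1)/2.

p(n) = 2·n(n+1)/2 + 1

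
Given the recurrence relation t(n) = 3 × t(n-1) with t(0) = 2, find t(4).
Computing step by step:
t(0) = 2
t(1) = 3 × 2 = 6
t(2) = 3 × 6 = 18
t(3) = 3 × 18 = 54
t(4) = 3 × 54 = 162

162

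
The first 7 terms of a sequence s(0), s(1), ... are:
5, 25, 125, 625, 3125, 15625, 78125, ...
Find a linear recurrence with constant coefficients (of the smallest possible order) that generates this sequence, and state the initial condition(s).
Look for the lowest-order linear relation among consecutive terms.
Observation: each term is 5× the previous.
Check at n=2: 5·25 = 125. ✓

s(n) = 5 × s(n-1), s(0) = 5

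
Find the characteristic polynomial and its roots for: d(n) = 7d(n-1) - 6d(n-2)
Substitute d(n) = rⁿ and divide through by rⁿ⁻²: r² - 7r + 6 = 0
Factor: (r - 1)(r - 6) = 0, so r = 1, 6.
General solution: d(n) = A·1ⁿ + B·6ⁿ

Characteristic: r² - 7r + 6 = 0, Roots: r = 1, 6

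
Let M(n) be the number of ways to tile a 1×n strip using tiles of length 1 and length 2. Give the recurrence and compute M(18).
Condition on the last tile: it has length 1 (leaving a 1×(n-1) strip) or length 2 (leaving a 1×(n-2) strip), so M(n) = M(n-1) + M(n-2) (order-2 linear recurrence).
For 0 ≤ i < 2 only unit tiles fit, so M(i) = 1.
Iterating the recurrence: M(2) = 2, M(3) = 3, M(4) = 5, M(5) = 8, M(6) = 13, M(7) = 21, M(8) = 34, M(9) = 55, M(10) = 89, M(11) = 144, M(12) = 233, M(13) = 377, M(14) = 610, M(15) = 987, M(16) = 1597, M(17) = 2584, M(18) = 4181.

M(n) = M(n-1) + M(n-2), with M(i) = 1 for 0 ≤ i < 2; M(18) = 4181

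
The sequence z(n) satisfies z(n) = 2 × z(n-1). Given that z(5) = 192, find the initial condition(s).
In general z(n) = 2ⁿ · z(0). At n = 5: z(0) = z(5) / 2^5 = 192 / 32 = 6.

z(0) = 6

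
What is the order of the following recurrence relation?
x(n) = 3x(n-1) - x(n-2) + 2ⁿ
The order is the largest lag k for which x(n-k) appears. Here the deepest term is x(n-2) (the 2ⁿ term is non-homogeneous and does not affect the order), so the order is 2.

Order 2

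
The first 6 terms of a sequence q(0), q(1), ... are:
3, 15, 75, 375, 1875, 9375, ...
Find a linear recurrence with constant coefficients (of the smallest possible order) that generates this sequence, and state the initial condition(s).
Look for the lowest-order linear relation among consecutive terms.
Observation: each term is 5× the previous.
Check at n=2: 5·15 = 75. ✓

q(n) = 5 × q(n-1), q(0) = 3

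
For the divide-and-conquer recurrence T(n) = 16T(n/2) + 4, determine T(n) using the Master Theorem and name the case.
Master Theorem template: T(n) = a·T(n/b) + f(n).
Here: a=16, b=2, f(n)=4
Compute log_b(a) = log_2(16) = 4.
f(n) = 4 = O(n^(4-ε)) with ε = 4. Case 1: T(n) = Θ(n^log_b(a)) = Θ(n^4).

Case 1: T(n) = Θ(n^4)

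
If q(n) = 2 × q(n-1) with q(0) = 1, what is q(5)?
Computing step by step:
q(0) = 1
q(1) = 2 × 1 = 2
q(2) = 2 × 2 = 4
q(3) = 2 × 4 = 8
q(4) = 2 × 8 = 16
q(5) = 2 × 16 = 32

32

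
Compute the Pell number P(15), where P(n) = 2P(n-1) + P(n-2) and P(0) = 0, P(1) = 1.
Computing the sequence terms:
0, 1, 2, 5, 12, 29, 70, 169, 408, 985, 2378, 5741, 13860, 33461, 80782, 195025

195025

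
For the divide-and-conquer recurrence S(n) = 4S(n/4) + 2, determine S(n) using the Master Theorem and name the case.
Master Theorem template: S(n) = a·S(n/b) + f(n).
Here: a=4, b=4, f(n)=2
Compute log_b(a) = log_4(4) = 1.
f(n) = 2 = O(n^(1-ε)) with ε = 1. Case 1: S(n) = Θ(n^log_b(a)) = Θ(n).

Case 1: S(n) = Θ(n)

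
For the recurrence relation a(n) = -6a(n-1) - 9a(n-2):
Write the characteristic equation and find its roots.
Substitute a(n) = rⁿ and divide through by rⁿ⁻²: r² + 6r + 9 = 0
Factor: (r + 3)² = 0, so r = -3 (double root).
General solution: a(n) = (A + Bn)·(-3)ⁿ

Characteristic: r² + 6r + 9 = 0, Roots: r = -3 (double root)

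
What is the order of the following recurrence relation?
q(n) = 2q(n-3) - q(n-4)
The order is the largest lag k for which q(n-k) appears. Here the deepest term is q(n-4), so the order is 4.

Order 4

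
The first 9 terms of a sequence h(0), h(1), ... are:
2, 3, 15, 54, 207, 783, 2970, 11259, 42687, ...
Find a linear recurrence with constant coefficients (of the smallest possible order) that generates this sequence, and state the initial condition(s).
Look for the lowest-order linear relation among consecutive terms.
Observation: h(n) - 3·h(n-1) - (3)·h(n-2) = 0 holds for the shown terms, and no order-1 relation h(n) = α·h(n-1) + β fits.
Check at n=3: 3·15 + (3)·3 = 54. ✓

h(n) = 3h(n-1) + 3h(n-2), h(0) = 2, h(1) = 3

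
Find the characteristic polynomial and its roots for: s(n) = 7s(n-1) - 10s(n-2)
Substitute s(n) = rⁿ and divide through by rⁿ⁻²: r² - 7r + 10 = 0
Factor: (r - 5)(r - 2) = 0, so r = 5, 2.
General solution: s(n) = A·5ⁿ + B·2ⁿ

Characteristic: r² - 7r + 10 = 0, Roots: r = 5, 2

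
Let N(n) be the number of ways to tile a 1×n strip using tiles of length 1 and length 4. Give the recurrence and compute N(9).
Condition on the last tile: it has length 1 (leaving a 1×(n-1) strip) or length 4 (leaving a 1×(n-4) strip), so N(n) = N(n-1) + N(n-4) (order-4 linear recurrence).
For 0 ≤ i < 4 only unit tiles fit, so N(i) = 1.
Iterating the recurrence: N(4) = 2, N(5) = 3, N(6) = 4, N(7) = 5, N(8) = 7, N(9) = 10.

N(n) = N(n-1) + N(n-4), with N(i) = 1 for 0 ≤ i < 4; N(9) = 10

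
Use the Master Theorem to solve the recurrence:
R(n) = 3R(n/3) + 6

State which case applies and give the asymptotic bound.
Master Theorem template: R(n) = a·R(n/b) + f(n).
Here: a=3, b=3, f(n)=6
Compute log_b(a) = log_3(3) = 1.
f(n) = 6 = O(n^(1-ε)) with ε = 1. Case 1: R(n) = Θ(n^log_b(a)) = Θ(n).

Case 1: R(n) = Θ(n)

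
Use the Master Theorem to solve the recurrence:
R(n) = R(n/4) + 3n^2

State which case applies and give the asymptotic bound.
Master Theorem template: R(n) = a·R(n/b) + f(n).
Here: a=1, b=4, f(n)=3n^2
Compute log_b(a) = log_4(1) = 0.
f(n) = 3n^2 = Ω(n^(0+ε)) with ε = 2, and the regularity condition holds (a·f(n/b) = (a/b^2)·f(n) with a/b^2 = 4^-2 < 1). Case 3: R(n) = Θ(f(n)) = Θ(n^2).

Case 3: R(n) = Θ(n^2)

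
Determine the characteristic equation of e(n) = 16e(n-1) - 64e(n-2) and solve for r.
Substitute e(n) = rⁿ and divide through by rⁿ⁻²: r² - 16r + 64 = 0
Factor: (r - 8)² = 0, so r = 8 (double root).
General solution: e(n) = (A + Bn)·8ⁿ

Characteristic: r² - 16r + 64 = 0, Roots: r = 8 (double root)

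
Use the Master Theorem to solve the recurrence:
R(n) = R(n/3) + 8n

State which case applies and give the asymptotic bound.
Master Theorem template: R(n) = a·R(n/b) + f(n).
Here: a=1, b=3, f(n)=8n
Compute log_b(a) = log_3(1) = 0.
f(n) = 8n = Ω(n^(0+ε)) with ε = 1, and the regularity condition holds (a·f(n/b) = (a/b^1)·f(n) with a/b^1 = 3^-1 < 1). Case 3: R(n) = Θ(f(n)) = Θ(n).

Case 3: R(n) = Θ(n)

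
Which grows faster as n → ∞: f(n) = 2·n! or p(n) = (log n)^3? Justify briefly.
Comparing growth rates:
Growth-rate hierarchy: log n ≺ any polynomial ≺ any exponential cⁿ (c>1) ≺ n! ≺ nⁿ.
factorial dominates polylogarithmic (log n)^3 asymptotically.

f(n) grows faster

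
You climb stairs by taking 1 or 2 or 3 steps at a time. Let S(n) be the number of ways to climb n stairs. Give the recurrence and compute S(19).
Condition on the size of the last step (1 to 3): before it there were n-1, …, n-3 stairs climbed, and these cases are disjoint, so S(n) = S(n-1) + S(n-2) + S(n-3) (order-3 linear recurrence).
Initial conditions by direct count (compositions of i into parts ≤ 3): S(1) = 1; S(2) = 2; S(3) = 4.
Iterating the recurrence: S(4) = 7, S(5) = 13, S(6) = 24, S(7) = 44, S(8) = 81, S(9) = 149, S(10) = 274, S(11) = 504, S(12) = 927, S(13) = 1705, S(14) = 3136, S(15) = 5768, S(16) = 10609, S(17) = 19513, S(18) = 35890, S(19) = 66012.

S(n) = S(n-1) + S(n-2) + S(n-3), S(1) = 1, S(2) = 2, S(3) = 4; S(19) = 66012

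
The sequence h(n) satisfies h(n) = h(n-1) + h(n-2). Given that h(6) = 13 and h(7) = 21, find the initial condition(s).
Work backwards using h(k) = h(k+2) - h(k+1):
h(5) = h(7) - h(6) = 21 - 13 = 8
h(4) = h(6) - h(5) = 13 - 8 = 5
h(3) = h(5) - h(4) = 8 - 5 = 3
h(2) = h(4) - h(3) = 5 - 3 = 2
h(1) = h(3) - h(2) = 3 - 2 = 1
h(0) = h(2) - h(1) = 2 - 1 = 1

h(0) = 1, h(1) = 1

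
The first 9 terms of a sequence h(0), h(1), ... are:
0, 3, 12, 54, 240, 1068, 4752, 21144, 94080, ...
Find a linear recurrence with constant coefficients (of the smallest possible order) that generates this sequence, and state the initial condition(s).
Look for the lowest-order linear relation among consecutive terms.
Observation: h(n) - 4·h(n-1) - (2)·h(n-2) = 0 holds for the shown terms, and no order-1 relation h(n) = α·h(n-1) + β fits.
Check at n=3: 4·12 + (2)·3 = 54. ✓

h(n) = 4h(n-1) + 2h(n-2), h(0) = 0, h(1) = 3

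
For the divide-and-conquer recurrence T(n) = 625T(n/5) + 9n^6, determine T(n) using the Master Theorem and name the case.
Master Theorem template: T(n) = a·T(n/b) + f(n).
Here: a=625, b=5, f(n)=9n^6
Compute log_b(a) = log_5(625) = 4.
f(n) = 9n^6 = Ω(n^(4+ε)) with ε = 2, and the regularity condition holds (a·f(n/b) = (a/b^6)·f(n) with a/b^6 = 5^-2 < 1). Case 3: T(n) = Θ(f(n)) = Θ(n^6).

Case 3: T(n) = Θ(n^6)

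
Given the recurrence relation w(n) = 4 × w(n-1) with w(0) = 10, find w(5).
Computing step by step:
w(0) = 10
w(1) = 4 × 10 = 40
w(2) = 4 × 40 = 160
w(3) = 4 × 160 = 640
w(4) = 4 × 640 = 2560
w(5) = 4 × 2560 = 10240

10240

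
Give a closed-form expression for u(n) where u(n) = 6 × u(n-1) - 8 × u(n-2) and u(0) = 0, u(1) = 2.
Recurrence: u(n) = 6 × u(n-1) - 8 × u(n-2), initial: u(0) = 0, u(1) = 2.
Characteristic equation: r² - 6r + 8 = 0, which factors as (r - 4)(r - 2) = 0, so r = 4, 2. General solution u(n) = A·4ⁿ + B·2ⁿ. From u(0) = 0: A + B = 0. From u(1) = 2: 4A + 2B = 2. Solving gives A = 1, B = -1.

u(n) = 4ⁿ - 2ⁿ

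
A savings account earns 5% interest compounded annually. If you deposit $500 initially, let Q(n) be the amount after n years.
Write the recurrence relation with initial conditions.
Each year the balance grows by 5%, i.e. is multiplied by 1 + 5/100 = 1.05, so Q(n) = 1.05 × Q(n-1). The initial deposit gives Q(0) = 500.
Unrolling gives the closed form Q(n) = 500 × (1.05)ⁿ.

Q(n) = 1.05 × Q(n-1), Q(0) = 500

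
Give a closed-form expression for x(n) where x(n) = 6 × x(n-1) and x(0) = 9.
Recurrence: x(n) = 6 × x(n-1), initial: x(0) = 9.
Each term is 6 times the previous, so this is geometric with ratio 6. After n steps: x(n) = x(0)·6ⁿ = 9·6ⁿ.

x(n) = 9·6ⁿ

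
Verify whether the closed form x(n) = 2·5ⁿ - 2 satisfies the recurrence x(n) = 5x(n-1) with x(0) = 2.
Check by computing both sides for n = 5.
From the recurrence with x(0) = 2:
  x(0) = 2, x(1) = 10, x(2) = 50, x(3) = 250, x(4) = 1250, x(5) = 6250
  so the recurrence gives x(5) = 6250.
From the proposed closed form x(n) = 2·5ⁿ - 2:
  x(5) = 6248.
The recurrence gives 6250 but the closed form gives 6248, so the closed form does not satisfy the recurrence.

No, the closed form is incorrect.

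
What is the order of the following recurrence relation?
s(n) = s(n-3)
The order is the largest lag k for which s(n-k) appears. Here the deepest term is s(n-3), so the order is 3.

Order 3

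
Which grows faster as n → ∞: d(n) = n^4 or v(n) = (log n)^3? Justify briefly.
Comparing growth rates:
Growth-rate hierarchy: log n ≺ any polynomial ≺ any exponential cⁿ (c>1) ≺ n! ≺ nⁿ.
polynomial degree 4 dominates polylogarithmic (log n)^3 asymptotically.

d(n) grows faster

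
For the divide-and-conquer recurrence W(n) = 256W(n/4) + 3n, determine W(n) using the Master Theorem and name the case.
Master Theorem template: W(n) = a·W(n/b) + f(n).
Here: a=256, b=4, f(n)=3n
Compute log_b(a) = log_4(256) = 4.
f(n) = 3n = O(n^(4-ε)) with ε = 3. Case 1: W(n) = Θ(n^log_b(a)) = Θ(n^4).

Case 1: W(n) = Θ(n^4)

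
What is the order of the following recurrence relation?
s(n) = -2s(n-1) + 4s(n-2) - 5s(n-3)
The order is the largest lag k for which s(n-k) appears. Here the deepest term is s(n-3), so the order is 3.

Order 3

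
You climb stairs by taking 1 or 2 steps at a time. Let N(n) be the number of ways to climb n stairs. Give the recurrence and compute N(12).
Condition on the size of the last step (1 to 2): before it there were n-1, …, n-2 stairs climbed, and these cases are disjoint, so N(n) = N(n-1) + N(n-2) (Fibonacci-type sequence).
Initial conditions by direct count (compositions of i into parts ≤ 2): N(1) = 1; N(2) = 2.
Iterating the recurrence: N(3) = 3, N(4) = 5, N(5) = 8, N(6) = 13, N(7) = 21, N(8) = 34, N(9) = 55, N(10) = 89, N(11) = 144, N(12) = 233.

N(n) = N(n-1) + N(n-2), N(1) = 1, N(2) = 2; N(12) = 233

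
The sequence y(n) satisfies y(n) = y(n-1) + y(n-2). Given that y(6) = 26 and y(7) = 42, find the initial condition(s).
Work backwards using y(k) = y(k+2) - y(k+1):
y(5) = y(7) - y(6) = 42 - 26 = 16
y(4) = y(6) - y(5) = 26 - 16 = 10
y(3) = y(5) - y(4) = 16 - 10 = 6
y(2) = y(4) - y(3) = 10 - 6 = 4
y(1) = y(3) - y(2) = 6 - 4 = 2
y(0) = y(2) - y(1) = 4 - 2 = 2

y(0) = 2, y(1) = 2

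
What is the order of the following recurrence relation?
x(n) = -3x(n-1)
The order is the largest lag k for which x(n-k) appears. Here the deepest term is x(n-1), so the order is 1.

Order 1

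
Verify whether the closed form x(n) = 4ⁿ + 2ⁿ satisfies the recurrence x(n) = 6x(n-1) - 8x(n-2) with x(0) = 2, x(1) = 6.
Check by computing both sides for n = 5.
From the recurrence with x(0) = 2, x(1) = 6:
  x(0) = 2, x(1) = 6, x(2) = 20, x(3) = 72, x(4) = 272, x(5) = 1056
  so the recurrence gives x(5) = 1056.
From the proposed closed form x(n) = 4ⁿ + 2ⁿ:
  x(5) = 1056.
Both sides give 1056 at n = 5, and the initial condition(s) match, so the closed form is consistent.

Yes, the closed form is correct.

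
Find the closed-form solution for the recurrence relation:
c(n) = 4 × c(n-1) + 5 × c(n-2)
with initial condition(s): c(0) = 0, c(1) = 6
Recurrence: c(n) = 4 × c(n-1) + 5 × c(n-2), initial: c(0) = 0, c(1) = 6.
Characteristic equation: r² - 4r - 5 = 0, which factors as (r - 5)(r + 1) = 0, so r = 5, -1. General solution c(n) = A·5ⁿ + B·(-1)ⁿ. From c(0) = 0: A + B = 0. From c(1) = 6: 5A - 1B = 6. Solving gives A = 1, B = -1.

c(n) = 5ⁿ - (-1)ⁿ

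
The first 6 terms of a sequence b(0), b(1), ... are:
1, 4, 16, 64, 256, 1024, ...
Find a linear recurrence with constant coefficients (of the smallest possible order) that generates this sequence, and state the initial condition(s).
Look for the lowest-order linear relation among consecutive terms.
Observation: each term is 4× the previous.
Check at n=2: 4·4 = 16. ✓

b(n) = 4 × b(n-1), b(0) = 1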